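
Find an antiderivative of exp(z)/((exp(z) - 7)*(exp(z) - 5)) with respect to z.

log(exp(z) - 7)/2 - log(exp(z) - 5)/2 + C

Let u = e^z, du = e^z dz.
The integral becomes ∫ du/((u-5)(u-7)); decompose into partial fractions.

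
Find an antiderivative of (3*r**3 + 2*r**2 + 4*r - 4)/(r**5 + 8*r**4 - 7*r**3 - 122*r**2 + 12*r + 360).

Factor the denominator: (r - 3)*(r - 2)*(r + 2)*(r + 5)*(r + 6).
Partial-fraction decomposition: -151/(72*(r + 6)) + 349/(168*(r + 5)) - 7/(60*(r + 2)) - 9/(56*(r - 2)) + 107/(360*(r - 3)).
Integrate each term: A/(r−a) contributes A·log|r−a|.

107*log(r - 3)/360 - 9*log(r - 2)/56 - 7*log(r + 2)/60 + 349*log(r + 5)/168 - 151*log(r + 6)/72 + C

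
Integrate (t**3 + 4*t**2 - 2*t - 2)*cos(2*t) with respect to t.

t**3*sin(2*t)/2 + 2*t**2*sin(2*t) + 3*t**2*cos(2*t)/4 - 7*t*sin(2*t)/4 + 2*t*cos(2*t) - 2*sin(2*t) - 7*cos(2*t)/8 + C

Use integration by parts with u = t**3 + 4*t**2 - 2*t - 2, dv = cos(2*t) dt, so v = sin(2*t)/2.
Apply parts 3 times (tabular method): alternate signs, differentiate u down to 0, integrate dv up.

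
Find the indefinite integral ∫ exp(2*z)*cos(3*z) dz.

Let I denote the integral. Integrate by parts with u = cos(3*z), dv = exp(2*z) dz, so v = exp(2*z)/2: I = exp(2*z)*cos(3*z)/2 + (3/2)·∫ exp(2*z)*sin(3*z) dz.
Apply parts again with u = sin(3*z), dv = exp(2*z) dz: ∫ exp(2*z)*sin(3*z) dz = exp(2*z)*sin(3*z)/2 − (3/2)·I. Substituting back brings back I: I = 3*exp(2*z)*sin(3*z)/4 + exp(2*z)*cos(3*z)/2 − (9/4)·I.
Solving for I: (1 + 9/4)·I equals the remaining terms, so I = (4/13)·(3*exp(2*z)*sin(3*z)/4 + exp(2*z)*cos(3*z)/2).

3*exp(2*z)*sin(3*z)/13 + 2*exp(2*z)*cos(3*z)/13 + C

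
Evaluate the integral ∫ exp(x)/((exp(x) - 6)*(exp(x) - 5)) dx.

log(exp(x) - 6) - log(exp(x) - 5) + C

Let u = e^x, du = e^x dx.
The integral becomes ∫ du/((u-6)(u-5)); decompose into partial fractions.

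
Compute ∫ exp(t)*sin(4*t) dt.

exp(t)*sin(4*t)/17 - 4*exp(t)*cos(4*t)/17 + C

Let I denote the integral. Integrate by parts with u = sin(4*t), dv = exp(t) dt, so v = exp(t): I = exp(t)*sin(4*t) − 4·∫ exp(t)*cos(4*t) dt.
Apply parts again with u = cos(4*t), dv = exp(t) dt: ∫ exp(t)*cos(4*t) dt = exp(t)*cos(4*t) + 4·I. Substituting back brings back I: I = exp(t)*sin(4*t) - 4*exp(t)*cos(4*t) − 16·I.
Solving for I: (1 + 16)·I equals the remaining terms, so I = (1/17)·(exp(t)*sin(4*t) - 4*exp(t)*cos(4*t)).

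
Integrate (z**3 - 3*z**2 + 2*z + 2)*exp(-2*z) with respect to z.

(-4*z**3 + 6*z**2 - 2*z - 9)*exp(-2*z)/8 + C

Use integration by parts with u = z**3 - 3*z**2 + 2*z + 2, dv = exp(-2*z) dz, so v = -exp(-2*z)/2.
Apply parts 3 times (tabular method): alternate signs, differentiate u down to 0, integrate dv up.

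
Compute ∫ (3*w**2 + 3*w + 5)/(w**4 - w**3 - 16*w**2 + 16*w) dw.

5*log(w)/16 + 65*log(w - 4)/96 - 11*log(w - 1)/15 - 41*log(w + 4)/160 + C

Factor the denominator: w*(w - 4)*(w - 1)*(w + 4).
Partial-fraction decomposition: -41/(160*(w + 4)) - 11/(15*(w - 1)) + 65/(96*(w - 4)) + 5/(16*w).
Integrate each term: A/(w−a) contributes A·log|w−a|.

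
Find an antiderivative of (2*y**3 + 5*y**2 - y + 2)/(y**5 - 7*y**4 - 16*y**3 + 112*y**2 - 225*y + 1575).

Factor the denominator: (y - 7)*(y - 5)*(y + 5)*(y**2 + 9).
Partial-fraction decomposition: -(88*y + 65)/(986*(y**2 + 9)) - 59/(2040*(y + 5)) - 93/(170*(y - 5)) + 463/(696*(y - 7)).
Integrate each term; A/(y−a) gives A·log|y−a|; the (By+D)/(y²+p²) term gives a log and an atan.

463*log(y - 7)/696 - 93*log(y - 5)/170 - 59*log(y + 5)/2040 - 22*log(y**2 + 9)/493 - 65*atan(y/3)/2958 + C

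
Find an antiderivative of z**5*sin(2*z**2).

Let u = z², du = 2z dz; rewrite as (1/2)∫ u^2·sin(2u) du.
Now integrate by parts 2 times.

-z**4*cos(2*z**2)/4 + z**2*sin(2*z**2)/4 + cos(2*z**2)/8 + C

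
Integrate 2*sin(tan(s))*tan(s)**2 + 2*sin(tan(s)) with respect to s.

-2*cos(tan(s)) + C

Let u = tan(s), so du = (tan(s)**2 + 1) ds.
Rewriting, the integral becomes 2·∫ sin(u) du = 2·-cos(u).
Substituting back, u = tan(s).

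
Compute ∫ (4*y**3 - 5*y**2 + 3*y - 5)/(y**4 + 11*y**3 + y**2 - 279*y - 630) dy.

Factor the denominator: (y - 5)*(y + 3)*(y + 6)*(y + 7).
Partial-fraction decomposition: 1643/(48*(y + 7)) - 97/(3*(y + 6)) + 167/(96*(y + 3)) + 35/(96*(y - 5)).
Integrate each term: A/(y−a) contributes A·log|y−a|.

35*log(y - 5)/96 + 167*log(y + 3)/96 - 97*log(y + 6)/3 + 1643*log(y + 7)/48 + C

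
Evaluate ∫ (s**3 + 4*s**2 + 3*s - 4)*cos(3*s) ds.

Use integration by parts with u = s**3 + 4*s**2 + 3*s - 4, dv = cos(3*s) ds, so v = sin(3*s)/3.
Apply parts 3 times (tabular method): alternate signs, differentiate u down to 0, integrate dv up.

s**3*sin(3*s)/3 + 4*s**2*sin(3*s)/3 + s**2*cos(3*s)/3 + 7*s*sin(3*s)/9 + 8*s*cos(3*s)/9 - 44*sin(3*s)/27 + 7*cos(3*s)/27 + C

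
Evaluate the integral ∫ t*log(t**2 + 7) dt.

Let u = t**2 + 7, so du = (2*t) dt.
The integral becomes (1/2)·∫ log(u) du; integrate by parts with u′=log(u), dv′=du.

t**2*log(t**2 + 7)/2 - t**2/2 + 7*log(t**2 + 7)/2 + C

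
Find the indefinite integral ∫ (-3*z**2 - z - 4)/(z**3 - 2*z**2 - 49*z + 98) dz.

Factor the denominator: (z - 7)*(z - 2)*(z + 7).
Partial-fraction decomposition: -8/(7*(z + 7)) + 2/(5*(z - 2)) - 79/(35*(z - 7)).
Integrate each term: A/(z−a) contributes A·log|z−a|.

-79*log(z - 7)/35 + 2*log(z - 2)/5 - 8*log(z + 7)/7 + C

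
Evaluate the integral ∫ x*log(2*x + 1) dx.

x**2*log(2*x + 1)/2 - x**2/4 + x/4 - log(2*x + 1)/8 + C

Use integration by parts with u = log(2*x + 1), dv = x dx.
Then du = 2/(2*x + 1) dx and v = x**2/2.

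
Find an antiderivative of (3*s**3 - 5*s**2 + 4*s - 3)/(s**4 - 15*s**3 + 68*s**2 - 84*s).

log(s)/28 + 809*log(s - 7)/35 - 163*log(s - 6)/8 + 9*log(s - 2)/40 + C

Factor the denominator: s*(s - 7)*(s - 6)*(s - 2).
Partial-fraction decomposition: 9/(40*(s - 2)) - 163/(8*(s - 6)) + 809/(35*(s - 7)) + 1/(28*s).
Integrate each term: A/(s−a) contributes A·log|s−a|.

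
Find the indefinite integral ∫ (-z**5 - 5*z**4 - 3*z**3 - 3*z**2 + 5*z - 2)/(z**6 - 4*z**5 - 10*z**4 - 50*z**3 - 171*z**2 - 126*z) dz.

Factor the denominator: z*(z - 7)*(z + 1)*(z + 2)*(z**2 + 9).
Partial-fraction decomposition: -(1994*z + 52731)/(33930*(z**2 + 9)) + 8/(39*(z + 2)) - 11/(80*(z + 1)) - 9985/(9744*(z - 7)) + 1/(63*z).
Integrate each term; A/(z−a) gives A·log|z−a|; the (Bz+D)/(z²+p²) term gives a log and an atan.

log(z)/63 - 9985*log(z - 7)/9744 - 11*log(z + 1)/80 + 8*log(z + 2)/39 - 997*log(z**2 + 9)/33930 - 1953*atan(z/3)/3770 + C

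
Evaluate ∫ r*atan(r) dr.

Use integration by parts with u = arctan(r), dv = r dr.
Then du = 1/(r**2 + 1) dr.

r**2*atan(r)/2 - r/2 + atan(r)/2 + C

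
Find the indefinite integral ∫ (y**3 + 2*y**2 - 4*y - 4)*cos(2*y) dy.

y**3*sin(2*y)/2 + y**2*sin(2*y) + 3*y**2*cos(2*y)/4 - 11*y*sin(2*y)/4 + y*cos(2*y) - 5*sin(2*y)/2 - 11*cos(2*y)/8 + C

Use integration by parts with u = y**3 + 2*y**2 - 4*y - 4, dv = cos(2*y) dy, so v = sin(2*y)/2.
Apply parts 3 times (tabular method): alternate signs, differentiate u down to 0, integrate dv up.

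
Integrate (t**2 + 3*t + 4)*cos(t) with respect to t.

t**2*sin(t) + 3*t*sin(t) + 2*t*cos(t) + 2*sin(t) + 3*cos(t) + C

Use integration by parts with u = t**2 + 3*t + 4, dv = cos(t) dt, so v = sin(t).
Apply parts 2 times (tabular method): alternate signs, differentiate u down to 0, integrate dv up.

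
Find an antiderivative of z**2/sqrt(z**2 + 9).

z*sqrt(z**2 + 9)/2 - 9*log(z + sqrt(z**2 + 9))/2 + C

Substitute z = 3·tan(θ), so dz = 3·sec(θ)^2 dθ and the radical becomes sqrt(z**2 + 9) = 3·sec(θ) by the Pythagorean identity.
Integrate the resulting trig expression in θ, then back-substitute tan(θ) = z/3, sec(θ) = sqrt(z**2 + 9)/3 (absorbing any constant into C).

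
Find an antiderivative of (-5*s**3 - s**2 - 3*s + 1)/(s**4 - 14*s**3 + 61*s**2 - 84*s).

Factor the denominator: s*(s - 7)*(s - 4)*(s - 3).
Partial-fraction decomposition: -38/(3*(s - 3)) + 347/(12*(s - 4)) - 446/(21*(s - 7)) - 1/(84*s).
Integrate each term: A/(s−a) contributes A·log|s−a|.

-log(s)/84 - 446*log(s - 7)/21 + 347*log(s - 4)/12 - 38*log(s - 3)/3 + C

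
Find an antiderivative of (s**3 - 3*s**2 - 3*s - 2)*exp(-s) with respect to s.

(-s**3 + 3*s + 5)*exp(-s) + C

Use integration by parts with u = s**3 - 3*s**2 - 3*s - 2, dv = exp(-s) ds, so v = -exp(-s).
Apply parts 3 times (tabular method): alternate signs, differentiate u down to 0, integrate dv up.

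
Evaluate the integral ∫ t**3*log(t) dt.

Use integration by parts with u = log(t), dv = t**3 dt.
Then du = 1/t dt and v = t**4/4.

t**4*log(t)/4 - t**4/16 + C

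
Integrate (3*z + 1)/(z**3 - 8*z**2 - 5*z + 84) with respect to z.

11*log(z - 7)/15 - 13*log(z - 4)/21 - 4*log(z + 3)/35 + C

Factor the denominator: (z - 7)*(z - 4)*(z + 3).
Partial-fraction decomposition: -4/(35*(z + 3)) - 13/(21*(z - 4)) + 11/(15*(z - 7)).
Integrate each term: A/(z−a) contributes A·log|z−a|.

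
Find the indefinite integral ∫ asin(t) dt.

t*asin(t) + sqrt(-t**2 + 1) + C

Use integration by parts with u = arcsin(t), dv = dt.
Then du = 1/sqrt(-t**2 + 1) dt.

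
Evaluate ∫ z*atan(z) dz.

Use integration by parts with u = arctan(z), dv = z dz.
Then du = 1/(z**2 + 1) dz.

z**2*atan(z)/2 - z/2 + atan(z)/2 + C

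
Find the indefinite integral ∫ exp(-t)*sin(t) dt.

-exp(-t)*sin(t)/2 - exp(-t)*cos(t)/2 + C

Let I denote the integral. Integrate by parts with u = sin(t), dv = exp(-t) dt, so v = -exp(-t): I = -exp(-t)*sin(t) + ∫ exp(-t)*cos(t) dt.
Apply parts again with u = cos(t), dv = exp(-t) dt: ∫ exp(-t)*cos(t) dt = -exp(-t)*cos(t) − I. Substituting back brings back I: I = -exp(-t)*sin(t) - exp(-t)*cos(t) − I.
Solving for I: (1 + 1)·I equals the remaining terms, so I = (1/2)·(-exp(-t)*sin(t) - exp(-t)*cos(t)).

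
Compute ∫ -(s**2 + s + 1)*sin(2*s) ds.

Use integration by parts with u = s**2 + s + 1, dv = -sin(2*s) ds, so v = cos(2*s)/2.
Apply parts 2 times (tabular method): alternate signs, differentiate u down to 0, integrate dv up.

s**2*cos(2*s)/2 - s*sin(2*s)/2 + s*cos(2*s)/2 - sin(2*s)/4 + cos(2*s)/4 + C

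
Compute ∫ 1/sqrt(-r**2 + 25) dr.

asin(r/5) + C

Substitute r = 5·sin(θ), so dr = 5·cos(θ) dθ and the radical becomes sqrt(-r**2 + 25) = 5·cos(θ) by the Pythagorean identity.
Integrate the resulting trig expression in θ, then back-substitute θ = asin(r/5), sin(θ) = r/5, cos(θ) = sqrt(-r**2 + 25)/5 (absorbing any constant into C).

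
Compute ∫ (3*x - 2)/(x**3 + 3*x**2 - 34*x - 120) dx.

Factor the denominator: (x - 6)*(x + 4)*(x + 5).
Partial-fraction decomposition: -17/(11*(x + 5)) + 7/(5*(x + 4)) + 8/(55*(x - 6)).
Integrate each term: A/(x−a) contributes A·log|x−a|.

8*log(x - 6)/55 + 7*log(x + 4)/5 - 17*log(x + 5)/11 + C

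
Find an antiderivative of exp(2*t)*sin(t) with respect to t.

2*exp(2*t)*sin(t)/5 - exp(2*t)*cos(t)/5 + C

Let I denote the integral. Integrate by parts with u = sin(t), dv = exp(2*t) dt, so v = exp(2*t)/2: I = exp(2*t)*sin(t)/2 − (1/2)·∫ exp(2*t)*cos(t) dt.
Apply parts again with u = cos(t), dv = exp(2*t) dt: ∫ exp(2*t)*cos(t) dt = exp(2*t)*cos(t)/2 + (1/2)·I. Substituting back brings back I: I = exp(2*t)*sin(t)/2 - exp(2*t)*cos(t)/4 − (1/4)·I.
Solving for I: (1 + 1/4)·I equals the remaining terms, so I = (4/5)·(exp(2*t)*sin(t)/2 - exp(2*t)*cos(t)/4).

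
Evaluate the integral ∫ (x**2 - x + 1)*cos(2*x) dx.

x**2*sin(2*x)/2 - x*sin(2*x)/2 + x*cos(2*x)/2 + sin(2*x)/4 - cos(2*x)/4 + C

Use integration by parts with u = x**2 - x + 1, dv = cos(2*x) dx, so v = sin(2*x)/2.
Apply parts 2 times (tabular method): alternate signs, differentiate u down to 0, integrate dv up.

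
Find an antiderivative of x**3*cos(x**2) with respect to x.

Let u = x², du = 2x dx; rewrite as (1/2)∫ u^1·cos(1u) du.
Now integrate by parts 1 time.

x**2*sin(x**2)/2 + cos(x**2)/2 + C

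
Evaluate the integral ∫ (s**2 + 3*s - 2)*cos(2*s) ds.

Use integration by parts with u = s**2 + 3*s - 2, dv = cos(2*s) ds, so v = sin(2*s)/2.
Apply parts 2 times (tabular method): alternate signs, differentiate u down to 0, integrate dv up.

s**2*sin(2*s)/2 + 3*s*sin(2*s)/2 + s*cos(2*s)/2 - 5*sin(2*s)/4 + 3*cos(2*s)/4 + C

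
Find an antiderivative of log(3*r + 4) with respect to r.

r*log(3*r + 4) - r + 4*log(3*r + 4)/3 + C

Use integration by parts with u = log(3*r + 4), dv = dr.
Then du = 3/(3*r + 4) dr and v = r.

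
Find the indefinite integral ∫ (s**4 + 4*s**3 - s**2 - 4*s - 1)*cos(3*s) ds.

Use integration by parts with u = s**4 + 4*s**3 - s**2 - 4*s - 1, dv = cos(3*s) ds, so v = sin(3*s)/3.
Apply parts 4 times (tabular method): alternate signs, differentiate u down to 0, integrate dv up.

s**4*sin(3*s)/3 + 4*s**3*sin(3*s)/3 + 4*s**3*cos(3*s)/9 - 7*s**2*sin(3*s)/9 + 4*s**2*cos(3*s)/3 - 20*s*sin(3*s)/9 - 14*s*cos(3*s)/27 - 13*sin(3*s)/81 - 20*cos(3*s)/27 + C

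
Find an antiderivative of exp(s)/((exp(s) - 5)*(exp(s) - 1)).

log(exp(s) - 5)/4 - log(exp(s) - 1)/4 + C

Let u = e^s, du = e^s ds.
The integral becomes ∫ du/((u-5)(u-1)); decompose into partial fractions.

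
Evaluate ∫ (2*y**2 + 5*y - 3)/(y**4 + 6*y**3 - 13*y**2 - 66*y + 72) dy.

5*log(y - 3)/21 - 2*log(y - 1)/35 + 9*log(y + 4)/70 - 13*log(y + 6)/42 + C

Factor the denominator: (y - 3)*(y - 1)*(y + 4)*(y + 6).
Partial-fraction decomposition: -13/(42*(y + 6)) + 9/(70*(y + 4)) - 2/(35*(y - 1)) + 5/(21*(y - 3)).
Integrate each term: A/(y−a) contributes A·log|y−a|.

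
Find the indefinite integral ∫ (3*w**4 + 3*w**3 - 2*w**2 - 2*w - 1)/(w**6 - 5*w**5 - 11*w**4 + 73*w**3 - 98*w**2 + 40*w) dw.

Factor the denominator: w*(w - 5)*(w - 2)*(w - 1)**2*(w + 4).
Partial-fraction decomposition: -551/(5400*(w + 4)) + 301/(400*(w - 1)) + 1/(20*(w - 1)**2) - 59/(36*(w - 2)) + 2189/(2160*(w - 5)) - 1/(40*w).
Integrate each term; A/(w−a) gives A·log|w−a|; A/(w−a)² gives −A/(w−a).

-log(w)/40 + 2189*log(w - 5)/2160 - 59*log(w - 2)/36 + 301*log(w - 1)/400 - 551*log(w + 4)/5400 - 1/(20*w - 20) + C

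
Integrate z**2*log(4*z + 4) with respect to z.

Use integration by parts with u = log(4*z + 4), dv = z**2 dz.
Then du = 4/(4*z + 4) dz and v = z**3/3.

z**3*log(4*z + 4)/3 - z**3/9 + z**2/6 - z/3 + log(z + 1)/3 + C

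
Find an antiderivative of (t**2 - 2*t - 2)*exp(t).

Use integration by parts with u = t**2 - 2*t - 2, dv = exp(t) dt, so v = exp(t).
Apply parts 2 times (tabular method): alternate signs, differentiate u down to 0, integrate dv up.

(t**2 - 4*t + 2)*exp(t) + C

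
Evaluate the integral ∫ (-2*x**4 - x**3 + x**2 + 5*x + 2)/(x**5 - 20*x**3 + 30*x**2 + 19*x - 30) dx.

Factor the denominator: (x - 3)*(x - 2)*(x - 1)*(x + 1)*(x + 5).
Partial-fraction decomposition: -1123/(1344*(x + 5)) + 1/(32*(x + 1)) + 5/(24*(x - 1)) + 8/(7*(x - 2)) - 163/(64*(x - 3)).
Integrate each term: A/(x−a) contributes A·log|x−a|.

-163*log(x - 3)/64 + 8*log(x - 2)/7 + 5*log(x - 1)/24 + log(x + 1)/32 - 1123*log(x + 5)/1344 + C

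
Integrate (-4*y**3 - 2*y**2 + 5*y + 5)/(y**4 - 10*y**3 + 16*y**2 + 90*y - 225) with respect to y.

5*log(y - 5)/8 - 53*log(y - 3)/12 - 5*log(y + 3)/24 + 65/(2*y - 10) + C

Factor the denominator: (y - 5)**2*(y - 3)*(y + 3).
Partial-fraction decomposition: -5/(24*(y + 3)) - 53/(12*(y - 3)) + 5/(8*(y - 5)) - 65/(2*(y - 5)**2).
Integrate each term; A/(y−a) gives A·log|y−a|; A/(y−a)² gives −A/(y−a).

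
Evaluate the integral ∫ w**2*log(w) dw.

w**3*log(w)/3 - w**3/9 + C

Use integration by parts with u = log(w), dv = w**2 dw.
Then du = 1/w dw and v = w**3/3.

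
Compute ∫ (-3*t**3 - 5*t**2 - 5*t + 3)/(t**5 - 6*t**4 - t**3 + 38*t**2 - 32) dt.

Factor the denominator: (t - 4)**2*(t - 1)*(t + 1)*(t + 2).
Partial-fraction decomposition: 17/(108*(t + 2)) - 3/(25*(t + 1)) - 5/(27*(t - 1)) + 133/(900*(t - 4)) - 289/(90*(t - 4)**2).
Integrate each term; A/(t−a) gives A·log|t−a|; A/(t−a)² gives −A/(t−a).

133*log(t - 4)/900 - 5*log(t - 1)/27 - 3*log(t + 1)/25 + 17*log(t + 2)/108 + 289/(90*t - 360) + C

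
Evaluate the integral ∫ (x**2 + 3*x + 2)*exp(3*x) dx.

Use integration by parts with u = x**2 + 3*x + 2, dv = exp(3*x) dx, so v = exp(3*x)/3.
Apply parts 2 times (tabular method): alternate signs, differentiate u down to 0, integrate dv up.

(9*x**2 + 21*x + 11)*exp(3*x)/27 + C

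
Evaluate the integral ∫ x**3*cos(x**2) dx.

Let u = x², du = 2x dx; rewrite as (1/2)∫ u^1·cos(1u) du.
Now integrate by parts 1 time.

x**2*sin(x**2)/2 + cos(x**2)/2 + C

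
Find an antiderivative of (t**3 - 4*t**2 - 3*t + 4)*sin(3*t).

-t**3*cos(3*t)/3 + t**2*sin(3*t)/3 + 4*t**2*cos(3*t)/3 - 8*t*sin(3*t)/9 + 11*t*cos(3*t)/9 - 11*sin(3*t)/27 - 44*cos(3*t)/27 + C

Use integration by parts with u = t**3 - 4*t**2 - 3*t + 4, dv = sin(3*t) dt, so v = -cos(3*t)/3.
Apply parts 3 times (tabular method): alternate signs, differentiate u down to 0, integrate dv up.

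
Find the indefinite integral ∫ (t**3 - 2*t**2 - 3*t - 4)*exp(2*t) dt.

(4*t**3 - 14*t**2 + 2*t - 17)*exp(2*t)/8 + C

Use integration by parts with u = t**3 - 2*t**2 - 3*t - 4, dv = exp(2*t) dt, so v = exp(2*t)/2.
Apply parts 3 times (tabular method): alternate signs, differentiate u down to 0, integrate dv up.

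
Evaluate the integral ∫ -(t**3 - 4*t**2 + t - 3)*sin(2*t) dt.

Use integration by parts with u = t**3 - 4*t**2 + t - 3, dv = -sin(2*t) dt, so v = cos(2*t)/2.
Apply parts 3 times (tabular method): alternate signs, differentiate u down to 0, integrate dv up.

t**3*cos(2*t)/2 - 3*t**2*sin(2*t)/4 - 2*t**2*cos(2*t) + 2*t*sin(2*t) - t*cos(2*t)/4 + sin(2*t)/8 - cos(2*t)/2 + C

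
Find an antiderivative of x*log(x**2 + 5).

Let u = x**2 + 5, so du = (2*x) dx.
The integral becomes (1/2)·∫ log(u) du; integrate by parts with u′=log(u), dv′=du.

x**2*log(x**2 + 5)/2 - x**2/2 + 5*log(x**2 + 5)/2 + C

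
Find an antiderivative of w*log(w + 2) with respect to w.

Use integration by parts with u = log(w + 2), dv = w dw.
Then du = 1/(w + 2) dw and v = w**2/2.

w**2*log(w + 2)/2 - w**2/4 + w - 2*log(w + 2) + C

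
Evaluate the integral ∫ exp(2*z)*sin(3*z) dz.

2*exp(2*z)*sin(3*z)/13 - 3*exp(2*z)*cos(3*z)/13 + C

Let I denote the integral. Integrate by parts with u = sin(3*z), dv = exp(2*z) dz, so v = exp(2*z)/2: I = exp(2*z)*sin(3*z)/2 − (3/2)·∫ exp(2*z)*cos(3*z) dz.
Apply parts again with u = cos(3*z), dv = exp(2*z) dz: ∫ exp(2*z)*cos(3*z) dz = exp(2*z)*cos(3*z)/2 + (3/2)·I. Substituting back brings back I: I = exp(2*z)*sin(3*z)/2 - 3*exp(2*z)*cos(3*z)/4 − (9/4)·I.
Solving for I: (1 + 9/4)·I equals the remaining terms, so I = (4/13)·(exp(2*z)*sin(3*z)/2 - 3*exp(2*z)*cos(3*z)/4).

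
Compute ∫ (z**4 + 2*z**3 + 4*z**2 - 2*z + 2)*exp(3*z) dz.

(27*z**4 + 18*z**3 + 90*z**2 - 114*z + 92)*exp(3*z)/81 + C

Use integration by parts with u = z**4 + 2*z**3 + 4*z**2 - 2*z + 2, dv = exp(3*z) dz, so v = exp(3*z)/3.
Apply parts 4 times (tabular method): alternate signs, differentiate u down to 0, integrate dv up.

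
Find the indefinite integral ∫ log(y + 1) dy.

y*log(y + 1) - y + log(y + 1) + C

Use integration by parts with u = log(y + 1), dv = dy.
Then du = 1/(y + 1) dy and v = y.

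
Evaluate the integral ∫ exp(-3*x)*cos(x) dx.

exp(-3*x)*sin(x)/10 - 3*exp(-3*x)*cos(x)/10 + C

Let I denote the integral. Integrate by parts with u = cos(x), dv = exp(-3*x) dx, so v = -exp(-3*x)/3: I = -exp(-3*x)*cos(x)/3 − (1/3)·∫ exp(-3*x)*sin(x) dx.
Apply parts again with u = sin(x), dv = exp(-3*x) dx: ∫ exp(-3*x)*sin(x) dx = -exp(-3*x)*sin(x)/3 + (1/3)·I. Substituting back brings back I: I = exp(-3*x)*sin(x)/9 - exp(-3*x)*cos(x)/3 − (1/9)·I.
Solving for I: (1 + 1/9)·I equals the remaining terms, so I = (9/10)·(exp(-3*x)*sin(x)/9 - exp(-3*x)*cos(x)/3).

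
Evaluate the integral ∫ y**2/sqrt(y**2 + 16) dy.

Substitute y = 4·tan(θ), so dy = 4·sec(θ)^2 dθ and the radical becomes sqrt(y**2 + 16) = 4·sec(θ) by the Pythagorean identity.
Integrate the resulting trig expression in θ, then back-substitute tan(θ) = y/4, sec(θ) = sqrt(y**2 + 16)/4 (absorbing any constant into C).

y*sqrt(y**2 + 16)/2 - 8*log(y + sqrt(y**2 + 16)) + C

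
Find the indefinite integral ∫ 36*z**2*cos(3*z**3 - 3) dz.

4*sin(3*z**3 - 3) + C

Let u = 3*z**3 - 3, so du = (9*z**2) dz.
Rewriting, the integral becomes 4·∫ cos(u) du = 4·sin(u).
Substituting back, u = 3*z**3 - 3.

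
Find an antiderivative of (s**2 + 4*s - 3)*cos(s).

Use integration by parts with u = s**2 + 4*s - 3, dv = cos(s) ds, so v = sin(s).
Apply parts 2 times (tabular method): alternate signs, differentiate u down to 0, integrate dv up.

s**2*sin(s) + 4*s*sin(s) + 2*s*cos(s) - 5*sin(s) + 4*cos(s) + C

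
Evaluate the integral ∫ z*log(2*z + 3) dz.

z**2*log(2*z + 3)/2 - z**2/4 + 3*z/4 - 9*log(2*z + 3)/8 + C

Use integration by parts with u = log(2*z + 3), dv = z dz.
Then du = 2/(2*z + 3) dz and v = z**2/2.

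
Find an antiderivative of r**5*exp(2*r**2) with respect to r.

(2*r**4 - 2*r**2 + 1)*exp(2*r**2)/8 + C

Let u = r², du = 2r dr; rewrite as (1/2)∫ u^2·exp(2u) du.
Now integrate by parts 2 times.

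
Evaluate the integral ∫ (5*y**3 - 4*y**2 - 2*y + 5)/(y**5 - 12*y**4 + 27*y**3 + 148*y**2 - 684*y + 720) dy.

Factor the denominator: (y - 6)*(y - 5)*(y - 3)*(y - 2)*(y + 4).
Partial-fraction decomposition: -53/(540*(y + 4)) - 25/(72*(y - 2)) + 7/(3*(y - 3)) - 260/(27*(y - 5)) + 929/(120*(y - 6)).
Integrate each term: A/(y−a) contributes A·log|y−a|.

929*log(y - 6)/120 - 260*log(y - 5)/27 + 7*log(y - 3)/3 - 25*log(y - 2)/72 - 53*log(y + 4)/540 + C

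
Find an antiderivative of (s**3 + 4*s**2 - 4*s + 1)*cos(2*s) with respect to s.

s**3*sin(2*s)/2 + 2*s**2*sin(2*s) + 3*s**2*cos(2*s)/4 - 11*s*sin(2*s)/4 + 2*s*cos(2*s) - sin(2*s)/2 - 11*cos(2*s)/8 + C

Use integration by parts with u = s**3 + 4*s**2 - 4*s + 1, dv = cos(2*s) ds, so v = sin(2*s)/2.
Apply parts 3 times (tabular method): alternate signs, differentiate u down to 0, integrate dv up.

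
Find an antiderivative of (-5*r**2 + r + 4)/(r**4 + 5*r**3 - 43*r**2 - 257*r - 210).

-3*log(r - 7)/16 + log(r + 1)/80 - 21*log(r + 5)/8 + 14*log(r + 6)/5 + C

Factor the denominator: (r - 7)*(r + 1)*(r + 5)*(r + 6).
Partial-fraction decomposition: 14/(5*(r + 6)) - 21/(8*(r + 5)) + 1/(80*(r + 1)) - 3/(16*(r - 7)).
Integrate each term: A/(r−a) contributes A·log|r−a|.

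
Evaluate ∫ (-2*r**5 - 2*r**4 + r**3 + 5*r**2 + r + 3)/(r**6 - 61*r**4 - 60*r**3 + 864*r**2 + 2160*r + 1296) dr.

Factor the denominator: (r - 6)**2*(r + 1)*(r + 2)*(r + 3)*(r + 6).
Partial-fraction decomposition: -4307/(2880*(r + 6)) + 19/(27*(r + 3)) - 45/(256*(r + 2)) + 3/(245*(r + 1)) - 353821/(338688*(r - 6)) - 657/(224*(r - 6)**2).
Integrate each term; A/(r−a) gives A·log|r−a|; A/(r−a)² gives −A/(r−a).

-353821*log(r - 6)/338688 + 3*log(r + 1)/245 - 45*log(r + 2)/256 + 19*log(r + 3)/27 - 4307*log(r + 6)/2880 + 657/(224*r - 1344) + C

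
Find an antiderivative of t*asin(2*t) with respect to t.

t**2*asin(2*t)/2 + t*sqrt(-4*t**2 + 1)/8 - asin(2*t)/16 + C

Use integration by parts with u = arcsin(2*t), dv = t dt.
Then du = 2/sqrt(-4*t**2 + 1) dt.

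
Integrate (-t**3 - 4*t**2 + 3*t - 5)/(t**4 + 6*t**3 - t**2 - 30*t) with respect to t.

Factor the denominator: t*(t - 2)*(t + 3)*(t + 5).
Partial-fraction decomposition: -1/(14*(t + 5)) - 23/(30*(t + 3)) - 23/(70*(t - 2)) + 1/(6*t).
Integrate each term: A/(t−a) contributes A·log|t−a|.

log(t)/6 - 23*log(t - 2)/70 - 23*log(t + 3)/30 - log(t + 5)/14 + C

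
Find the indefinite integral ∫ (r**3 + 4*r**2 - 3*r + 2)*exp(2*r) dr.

(4*r**3 + 10*r**2 - 22*r + 19)*exp(2*r)/8 + C

Use integration by parts with u = r**3 + 4*r**2 - 3*r + 2, dv = exp(2*r) dr, so v = exp(2*r)/2.
Apply parts 3 times (tabular method): alternate signs, differentiate u down to 0, integrate dv up.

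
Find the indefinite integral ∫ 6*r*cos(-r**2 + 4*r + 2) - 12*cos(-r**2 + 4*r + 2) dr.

-3*sin(-r**2 + 4*r + 2) + C

Let u = r**2 - 4*r - 2, so du = (2*r - 4) dr.
Rewriting, the integral becomes 3·∫ cos(u) du = 3·sin(u).
Substituting back, u = r**2 - 4*r - 2.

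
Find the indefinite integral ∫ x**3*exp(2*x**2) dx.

Let u = x², du = 2x dx; rewrite as (1/2)∫ u^1·exp(2u) du.
Now integrate by parts 1 time.

(2*x**2 - 1)*exp(2*x**2)/8 + C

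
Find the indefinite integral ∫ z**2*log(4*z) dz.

z**3*(log(z) + 2*log(2))/3 - z**3/9 + C

Use integration by parts with u = log(4*z), dv = z**2 dz.
Then du = 1/z dz and v = z**3/3.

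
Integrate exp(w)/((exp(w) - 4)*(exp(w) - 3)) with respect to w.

Let u = e^w, du = e^w dw.
The integral becomes ∫ du/((u-3)(u-4)); decompose into partial fractions.

log(exp(w) - 4) - log(exp(w) - 3) + C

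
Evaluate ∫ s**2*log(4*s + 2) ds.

Use integration by parts with u = log(4*s + 2), dv = s**2 ds.
Then du = 4/(4*s + 2) ds and v = s**3/3.

s**3*log(4*s + 2)/3 - s**3/9 + s**2/12 - s/12 + log(2*s + 1)/24 + C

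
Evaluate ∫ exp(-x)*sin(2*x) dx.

-exp(-x)*sin(2*x)/5 - 2*exp(-x)*cos(2*x)/5 + C

Let I denote the integral. Integrate by parts with u = sin(2*x), dv = exp(-x) dx, so v = -exp(-x): I = -exp(-x)*sin(2*x) + 2·∫ exp(-x)*cos(2*x) dx.
Apply parts again with u = cos(2*x), dv = exp(-x) dx: ∫ exp(-x)*cos(2*x) dx = -exp(-x)*cos(2*x) − 2·I. Substituting back brings back I: I = -exp(-x)*sin(2*x) - 2*exp(-x)*cos(2*x) − 4·I.
Solving for I: (1 + 4)·I equals the remaining terms, so I = (1/5)·(-exp(-x)*sin(2*x) - 2*exp(-x)*cos(2*x)).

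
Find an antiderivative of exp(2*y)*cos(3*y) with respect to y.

Let I denote the integral. Integrate by parts with u = cos(3*y), dv = exp(2*y) dy, so v = exp(2*y)/2: I = exp(2*y)*cos(3*y)/2 + (3/2)·∫ exp(2*y)*sin(3*y) dy.
Apply parts again with u = sin(3*y), dv = exp(2*y) dy: ∫ exp(2*y)*sin(3*y) dy = exp(2*y)*sin(3*y)/2 − (3/2)·I. Substituting back brings back I: I = 3*exp(2*y)*sin(3*y)/4 + exp(2*y)*cos(3*y)/2 − (9/4)·I.
Solving for I: (1 + 9/4)·I equals the remaining terms, so I = (4/13)·(3*exp(2*y)*sin(3*y)/4 + exp(2*y)*cos(3*y)/2).

3*exp(2*y)*sin(3*y)/13 + 2*exp(2*y)*cos(3*y)/13 + C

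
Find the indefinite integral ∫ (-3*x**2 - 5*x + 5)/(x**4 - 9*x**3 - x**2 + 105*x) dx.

log(x)/21 - 177*log(x - 7)/140 + 19*log(x - 5)/16 + 7*log(x + 3)/240 + C

Factor the denominator: x*(x - 7)*(x - 5)*(x + 3).
Partial-fraction decomposition: 7/(240*(x + 3)) + 19/(16*(x - 5)) - 177/(140*(x - 7)) + 1/(21*x).
Integrate each term: A/(x−a) contributes A·log|x−a|.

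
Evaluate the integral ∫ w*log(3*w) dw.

Use integration by parts with u = log(3*w), dv = w dw.
Then du = 1/w dw and v = w**2/2.

w**2*(log(w) + log(3))/2 - w**2/4 + C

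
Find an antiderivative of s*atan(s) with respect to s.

s**2*atan(s)/2 - s/2 + atan(s)/2 + C

Use integration by parts with u = arctan(s), dv = s ds.
Then du = 1/(s**2 + 1) ds.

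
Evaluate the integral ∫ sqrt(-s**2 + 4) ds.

Substitute s = 2·sin(θ), so ds = 2·cos(θ) dθ and the radical becomes sqrt(-s**2 + 4) = 2·cos(θ) by the Pythagorean identity.
Integrate the resulting trig expression in θ, then back-substitute θ = asin(s/2), sin(θ) = s/2, cos(θ) = sqrt(-s**2 + 4)/2 (absorbing any constant into C).

s*sqrt(-s**2 + 4)/2 + 2*asin(s/2) + C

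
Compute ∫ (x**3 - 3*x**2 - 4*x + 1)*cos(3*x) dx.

Use integration by parts with u = x**3 - 3*x**2 - 4*x + 1, dv = cos(3*x) dx, so v = sin(3*x)/3.
Apply parts 3 times (tabular method): alternate signs, differentiate u down to 0, integrate dv up.

x**3*sin(3*x)/3 - x**2*sin(3*x) + x**2*cos(3*x)/3 - 14*x*sin(3*x)/9 - 2*x*cos(3*x)/3 + 5*sin(3*x)/9 - 14*cos(3*x)/27 + C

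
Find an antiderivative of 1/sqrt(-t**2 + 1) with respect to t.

asin(t) + C

Substitute t = sin(θ), so dt = cos(θ) dθ and the radical becomes sqrt(-t**2 + 1) = cos(θ) by the Pythagorean identity.
Integrate the resulting trig expression in θ, then back-substitute θ = asin(t), sin(θ) = t, cos(θ) = sqrt(-t**2 + 1) (absorbing any constant into C).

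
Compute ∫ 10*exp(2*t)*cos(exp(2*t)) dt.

Let u = exp(2*t), so du = (2*exp(2*t)) dt.
Rewriting, the integral becomes 5·∫ cos(u) du = 5·sin(u).
Substituting back, u = exp(2*t).

5*sin(exp(2*t)) + C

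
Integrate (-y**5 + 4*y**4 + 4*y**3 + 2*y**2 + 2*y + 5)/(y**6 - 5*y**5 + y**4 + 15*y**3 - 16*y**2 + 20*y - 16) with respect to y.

Factor the denominator: (y - 4)*(y - 2)*(y - 1)*(y + 2)*(y**2 + 1).
Partial-fraction decomposition: -(13*y + 18)/(85*(y**2 + 1)) - 73/(360*(y + 2)) + 8/(9*(y - 1)) - 81/(40*(y - 2)) + 301/(612*(y - 4)).
Integrate each term; A/(y−a) gives A·log|y−a|; the (By+D)/(y²+p²) term gives a log and an atan.

301*log(y - 4)/612 - 81*log(y - 2)/40 + 8*log(y - 1)/9 - 73*log(y + 2)/360 - 13*log(y**2 + 1)/170 - 18*atan(y)/85 + C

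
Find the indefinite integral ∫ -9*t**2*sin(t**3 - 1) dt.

Let u = t**3 - 1, so du = (3*t**2) dt.
Rewriting, the integral becomes -3·∫ sin(u) du = -3·-cos(u).
Substituting back, u = t**3 - 1.

3*cos(t**3 - 1) + C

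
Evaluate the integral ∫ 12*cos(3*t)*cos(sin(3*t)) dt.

4*sin(sin(3*t)) + C

Let u = sin(3*t), so du = (3*cos(3*t)) dt.
Rewriting, the integral becomes 4·∫ cos(u) du = 4·sin(u).
Substituting back, u = sin(3*t).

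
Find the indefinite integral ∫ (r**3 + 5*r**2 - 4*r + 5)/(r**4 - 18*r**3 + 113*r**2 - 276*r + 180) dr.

Factor the denominator: (r - 6)**2*(r - 5)*(r - 1).
Partial-fraction decomposition: -7/(100*(r - 1)) + 235/(4*(r - 5)) - 1442/(25*(r - 6)) + 377/(5*(r - 6)**2).
Integrate each term; A/(r−a) gives A·log|r−a|; A/(r−a)² gives −A/(r−a).

-1442*log(r - 6)/25 + 235*log(r - 5)/4 - 7*log(r - 1)/100 - 377/(5*r - 30) + C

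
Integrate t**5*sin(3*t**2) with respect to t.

-t**4*cos(3*t**2)/6 + t**2*sin(3*t**2)/9 + cos(3*t**2)/27 + C

Let u = t², du = 2t dt; rewrite as (1/2)∫ u^2·sin(3u) du.
Now integrate by parts 2 times.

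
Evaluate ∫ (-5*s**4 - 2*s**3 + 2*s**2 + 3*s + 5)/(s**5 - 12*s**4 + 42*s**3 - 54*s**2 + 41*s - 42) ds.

Factor the denominator: (s - 7)*(s - 3)*(s - 2)*(s**2 + 1).
Partial-fraction decomposition: -(7*s - 26)/(250*(s**2 + 1)) - 77/(25*(s - 2)) + 427/(40*(s - 3)) - 12567/(1000*(s - 7)).
Integrate each term; A/(s−a) gives A·log|s−a|; the (Bs+D)/(s²+p²) term gives a log and an atan.

-12567*log(s - 7)/1000 + 427*log(s - 3)/40 - 77*log(s - 2)/25 - 7*log(s**2 + 1)/500 + 13*atan(s)/125 + C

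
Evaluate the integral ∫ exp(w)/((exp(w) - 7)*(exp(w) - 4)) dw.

Let u = e^w, du = e^w dw.
The integral becomes ∫ du/((u-7)(u-4)); decompose into partial fractions.

log(exp(w) - 7)/3 - log(exp(w) - 4)/3 + C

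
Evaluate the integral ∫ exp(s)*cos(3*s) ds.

Let I denote the integral. Integrate by parts with u = cos(3*s), dv = exp(s) ds, so v = exp(s): I = exp(s)*cos(3*s) + 3·∫ exp(s)*sin(3*s) ds.
Apply parts again with u = sin(3*s), dv = exp(s) ds: ∫ exp(s)*sin(3*s) ds = exp(s)*sin(3*s) − 3·I. Substituting back brings back I: I = 3*exp(s)*sin(3*s) + exp(s)*cos(3*s) − 9·I.
Solving for I: (1 + 9)·I equals the remaining terms, so I = (1/10)·(3*exp(s)*sin(3*s) + exp(s)*cos(3*s)).

3*exp(s)*sin(3*s)/10 + exp(s)*cos(3*s)/10 + C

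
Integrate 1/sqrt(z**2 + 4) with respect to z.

Substitute z = 2·tan(θ), so dz = 2·sec(θ)^2 dθ and the radical becomes sqrt(z**2 + 4) = 2·sec(θ) by the Pythagorean identity.
Integrate the resulting trig expression in θ, then back-substitute tan(θ) = z/2, sec(θ) = sqrt(z**2 + 4)/2 (absorbing any constant into C).

log(z + sqrt(z**2 + 4)) + C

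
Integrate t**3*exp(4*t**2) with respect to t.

(4*t**2 - 1)*exp(4*t**2)/32 + C

Let u = t², du = 2t dt; rewrite as (1/2)∫ u^1·exp(4u) du.
Now integrate by parts 1 time.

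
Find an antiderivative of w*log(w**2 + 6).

Let u = w**2 + 6, so du = (2*w) dw.
The integral becomes (1/2)·∫ log(u) du; integrate by parts with u′=log(u), dv′=du.

w**2*log(w**2 + 6)/2 - w**2/2 + 3*log(w**2 + 6) + C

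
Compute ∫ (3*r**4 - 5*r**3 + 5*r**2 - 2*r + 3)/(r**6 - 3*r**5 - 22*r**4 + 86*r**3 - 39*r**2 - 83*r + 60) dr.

523*log(r - 4)/405 - 75*log(r - 3)/64 + 17*log(r - 1)/216 + 9*log(r + 1)/160 - 1319*log(r + 5)/5184 - 1/(18*r - 18) + C

Factor the denominator: (r - 4)*(r - 3)*(r - 1)**2*(r + 1)*(r + 5).
Partial-fraction decomposition: -1319/(5184*(r + 5)) + 9/(160*(r + 1)) + 17/(216*(r - 1)) + 1/(18*(r - 1)**2) - 75/(64*(r - 3)) + 523/(405*(r - 4)).
Integrate each term; A/(r−a) gives A·log|r−a|; A/(r−a)² gives −A/(r−a).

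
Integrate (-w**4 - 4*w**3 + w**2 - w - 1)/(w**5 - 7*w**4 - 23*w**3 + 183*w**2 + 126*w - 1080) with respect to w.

Factor the denominator: (w - 6)*(w - 5)*(w - 3)*(w + 3)*(w + 4).
Partial-fraction decomposition: 19/(630*(w + 4)) - 19/(216*(w + 3)) - 46/(63*(w - 3)) + 553/(72*(w - 5)) - 2131/(270*(w - 6)).
Integrate each term: A/(w−a) contributes A·log|w−a|.

-2131*log(w - 6)/270 + 553*log(w - 5)/72 - 46*log(w - 3)/63 - 19*log(w + 3)/216 + 19*log(w + 4)/630 + C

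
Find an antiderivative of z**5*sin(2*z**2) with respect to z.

Let u = z², du = 2z dz; rewrite as (1/2)∫ u^2·sin(2u) du.
Now integrate by parts 2 times.

-z**4*cos(2*z**2)/4 + z**2*sin(2*z**2)/4 + cos(2*z**2)/8 + C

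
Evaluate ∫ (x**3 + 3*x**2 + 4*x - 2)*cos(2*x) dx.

x**3*sin(2*x)/2 + 3*x**2*sin(2*x)/2 + 3*x**2*cos(2*x)/4 + 5*x*sin(2*x)/4 + 3*x*cos(2*x)/2 - 7*sin(2*x)/4 + 5*cos(2*x)/8 + C

Use integration by parts with u = x**3 + 3*x**2 + 4*x - 2, dv = cos(2*x) dx, so v = sin(2*x)/2.
Apply parts 3 times (tabular method): alternate signs, differentiate u down to 0, integrate dv up.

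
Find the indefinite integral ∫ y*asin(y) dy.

y**2*asin(y)/2 + y*sqrt(-y**2 + 1)/4 - asin(y)/4 + C

Use integration by parts with u = arcsin(y), dv = y dy.
Then du = 1/sqrt(-y**2 + 1) dy.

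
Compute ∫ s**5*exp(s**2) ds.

(s**4 - 2*s**2 + 2)*exp(s**2)/2 + C

Let u = s², du = 2s ds; rewrite as (1/2)∫ u^2·exp(1u) du.
Now integrate by parts 2 times.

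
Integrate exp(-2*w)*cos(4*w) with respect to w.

exp(-2*w)*sin(4*w)/5 - exp(-2*w)*cos(4*w)/10 + C

Let I denote the integral. Integrate by parts with u = cos(4*w), dv = exp(-2*w) dw, so v = -exp(-2*w)/2: I = -exp(-2*w)*cos(4*w)/2 − 2·∫ exp(-2*w)*sin(4*w) dw.
Apply parts again with u = sin(4*w), dv = exp(-2*w) dw: ∫ exp(-2*w)*sin(4*w) dw = -exp(-2*w)*sin(4*w)/2 + 2·I. Substituting back brings back I: I = exp(-2*w)*sin(4*w) - exp(-2*w)*cos(4*w)/2 − 4·I.
Solving for I: (1 + 4)·I equals the remaining terms, so I = (1/5)·(exp(-2*w)*sin(4*w) - exp(-2*w)*cos(4*w)/2).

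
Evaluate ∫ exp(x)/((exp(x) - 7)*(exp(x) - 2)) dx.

log(exp(x) - 7)/5 - log(exp(x) - 2)/5 + C

Let u = e^x, du = e^x dx.
The integral becomes ∫ du/((u-7)(u-2)); decompose into partial fractions.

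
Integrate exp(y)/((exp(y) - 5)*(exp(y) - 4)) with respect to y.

Let u = e^y, du = e^y dy.
The integral becomes ∫ du/((u-5)(u-4)); decompose into partial fractions.

log(exp(y) - 5) - log(exp(y) - 4) + C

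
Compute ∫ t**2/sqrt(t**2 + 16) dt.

Substitute t = 4·tan(θ), so dt = 4·sec(θ)^2 dθ and the radical becomes sqrt(t**2 + 16) = 4·sec(θ) by the Pythagorean identity.
Integrate the resulting trig expression in θ, then back-substitute tan(θ) = t/4, sec(θ) = sqrt(t**2 + 16)/4 (absorbing any constant into C).

t*sqrt(t**2 + 16)/2 - 8*log(t + sqrt(t**2 + 16)) + C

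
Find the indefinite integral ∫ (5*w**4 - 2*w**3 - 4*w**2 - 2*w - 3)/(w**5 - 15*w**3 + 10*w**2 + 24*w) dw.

-log(w)/8 + 51*log(w - 3)/14 - 41*log(w - 2)/36 - log(w + 1)/18 + 1349*log(w + 4)/504 + C

Factor the denominator: w*(w - 3)*(w - 2)*(w + 1)*(w + 4).
Partial-fraction decomposition: 1349/(504*(w + 4)) - 1/(18*(w + 1)) - 41/(36*(w - 2)) + 51/(14*(w - 3)) - 1/(8*w).
Integrate each term: A/(w−a) contributes A·log|w−a|.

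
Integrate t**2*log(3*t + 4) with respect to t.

Use integration by parts with u = log(3*t + 4), dv = t**2 dt.
Then du = 3/(3*t + 4) dt and v = t**3/3.

t**3*log(3*t + 4)/3 - t**3/9 + 2*t**2/9 - 16*t/27 + 64*log(3*t + 4)/81 + C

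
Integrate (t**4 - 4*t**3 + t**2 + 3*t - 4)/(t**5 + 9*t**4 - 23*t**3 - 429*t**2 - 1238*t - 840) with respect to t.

365*log(t - 7)/4576 + log(t + 1)/480 + 256*log(t + 4)/33 - 377*log(t + 5)/16 + 1087*log(t + 6)/65 + C

Factor the denominator: (t - 7)*(t + 1)*(t + 4)*(t + 5)*(t + 6).
Partial-fraction decomposition: 1087/(65*(t + 6)) - 377/(16*(t + 5)) + 256/(33*(t + 4)) + 1/(480*(t + 1)) + 365/(4576*(t - 7)).
Integrate each term: A/(t−a) contributes A·log|t−a|.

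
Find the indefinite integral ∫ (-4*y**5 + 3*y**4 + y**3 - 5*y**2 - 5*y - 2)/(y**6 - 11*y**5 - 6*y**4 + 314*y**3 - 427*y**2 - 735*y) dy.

2*log(y)/735 - 36317*log(y - 7)/12544 - 191*log(y - 3)/384 + log(y + 1)/256 - 393*log(y + 5)/640 + 4997/(224*y - 1568) + C

Factor the denominator: y*(y - 7)**2*(y - 3)*(y + 1)*(y + 5).
Partial-fraction decomposition: -393/(640*(y + 5)) + 1/(256*(y + 1)) - 191/(384*(y - 3)) - 36317/(12544*(y - 7)) - 4997/(224*(y - 7)**2) + 2/(735*y).
Integrate each term; A/(y−a) gives A·log|y−a|; A/(y−a)² gives −A/(y−a).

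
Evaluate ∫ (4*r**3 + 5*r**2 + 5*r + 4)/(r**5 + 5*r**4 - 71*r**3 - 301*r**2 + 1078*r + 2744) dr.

Factor the denominator: (r - 7)*(r - 4)*(r + 2)*(r + 7)**2.
Partial-fraction decomposition: -19907/(148225*(r + 7)) + 579/(385*(r + 7)**2) - 1/(75*(r + 2)) - 20/(121*(r - 4)) + 46/(147*(r - 7)).
Integrate each term; A/(r−a) gives A·log|r−a|; A/(r−a)² gives −A/(r−a).

46*log(r - 7)/147 - 20*log(r - 4)/121 - log(r + 2)/75 - 19907*log(r + 7)/148225 - 579/(385*r + 2695) + C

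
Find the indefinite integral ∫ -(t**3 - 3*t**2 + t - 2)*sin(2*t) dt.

Use integration by parts with u = t**3 - 3*t**2 + t - 2, dv = -sin(2*t) dt, so v = cos(2*t)/2.
Apply parts 3 times (tabular method): alternate signs, differentiate u down to 0, integrate dv up.

t**3*cos(2*t)/2 - 3*t**2*sin(2*t)/4 - 3*t**2*cos(2*t)/2 + 3*t*sin(2*t)/2 - t*cos(2*t)/4 + sin(2*t)/8 - cos(2*t)/4 + C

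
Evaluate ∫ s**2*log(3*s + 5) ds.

s**3*log(3*s + 5)/3 - s**3/9 + 5*s**2/18 - 25*s/27 + 125*log(3*s + 5)/81 + C

Use integration by parts with u = log(3*s + 5), dv = s**2 ds.
Then du = 3/(3*s + 5) ds and v = s**3/3.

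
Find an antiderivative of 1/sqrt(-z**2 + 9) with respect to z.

asin(z/3) + C

Substitute z = 3·sin(θ), so dz = 3·cos(θ) dθ and the radical becomes sqrt(-z**2 + 9) = 3·cos(θ) by the Pythagorean identity.
Integrate the resulting trig expression in θ, then back-substitute θ = asin(z/3), sin(θ) = z/3, cos(θ) = sqrt(-z**2 + 9)/3 (absorbing any constant into C).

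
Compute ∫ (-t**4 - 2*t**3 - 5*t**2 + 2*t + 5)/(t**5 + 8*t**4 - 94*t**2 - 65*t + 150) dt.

Factor the denominator: (t - 3)*(t - 1)*(t + 2)*(t + 5)**2.
Partial-fraction decomposition: -691/(1152*(t + 5)) + 505/(144*(t + 5)**2) - 19/(135*(t + 2)) + 1/(216*(t - 1)) - 169/(640*(t - 3)).
Integrate each term; A/(t−a) gives A·log|t−a|; A/(t−a)² gives −A/(t−a).

-169*log(t - 3)/640 + log(t - 1)/216 - 19*log(t + 2)/135 - 691*log(t + 5)/1152 - 505/(144*t + 720) + C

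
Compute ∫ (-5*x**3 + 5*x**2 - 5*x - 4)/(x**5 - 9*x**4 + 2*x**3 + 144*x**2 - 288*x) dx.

log(x)/72 - 467*log(x - 6)/180 + 33*log(x - 4)/8 - 109*log(x - 3)/63 + 13*log(x + 4)/70 + C

Factor the denominator: x*(x - 6)*(x - 4)*(x - 3)*(x + 4).
Partial-fraction decomposition: 13/(70*(x + 4)) - 109/(63*(x - 3)) + 33/(8*(x - 4)) - 467/(180*(x - 6)) + 1/(72*x).
Integrate each term: A/(x−a) contributes A·log|x−a|.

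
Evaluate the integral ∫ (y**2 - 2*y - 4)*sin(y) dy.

-y**2*cos(y) + 2*y*sin(y) + 2*y*cos(y) - 2*sin(y) + 6*cos(y) + C

Use integration by parts with u = y**2 - 2*y - 4, dv = sin(y) dy, so v = -cos(y).
Apply parts 2 times (tabular method): alternate signs, differentiate u down to 0, integrate dv up.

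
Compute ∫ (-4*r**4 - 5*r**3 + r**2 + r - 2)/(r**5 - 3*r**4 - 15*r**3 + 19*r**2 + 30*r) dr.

Factor the denominator: r*(r - 5)*(r - 2)*(r + 1)*(r + 3).
Partial-fraction decomposition: -37/(48*(r + 3)) + 1/(36*(r + 1)) + 10/(9*(r - 2)) - 3097/(720*(r - 5)) - 1/(15*r).
Integrate each term: A/(r−a) contributes A·log|r−a|.

-log(r)/15 - 3097*log(r - 5)/720 + 10*log(r - 2)/9 + log(r + 1)/36 - 37*log(r + 3)/48 + C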